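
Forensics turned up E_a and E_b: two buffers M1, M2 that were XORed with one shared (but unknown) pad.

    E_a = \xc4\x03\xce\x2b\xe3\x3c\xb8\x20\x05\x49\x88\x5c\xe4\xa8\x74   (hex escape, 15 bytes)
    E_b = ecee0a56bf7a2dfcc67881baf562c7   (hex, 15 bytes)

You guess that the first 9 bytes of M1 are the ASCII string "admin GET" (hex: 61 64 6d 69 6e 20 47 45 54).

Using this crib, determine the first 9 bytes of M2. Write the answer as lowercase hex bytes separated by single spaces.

49 89 a9 14 32 66 d2 99 97

First, E_a ⊕ E_b = (M1 ⊕ K) ⊕ (M2 ⊕ K) = M1 ⊕ M2, so the key drops out. Then M2 = (M1 ⊕ M2) ⊕ M1 over the first 9 bytes.
byte 0: (c4 xor ec) xor 61 = 28 xor 61 = 49
byte 1: (03 xor ee) xor 64 = ed xor 64 = 89
byte 2: (ce xor 0a) xor 6d = c4 xor 6d = a9
byte 3: (2b xor 56) xor 69 = 7d xor 69 = 14
byte 4: (e3 xor bf) xor 6e = 5c xor 6e = 32
byte 5: (3c xor 7a) xor 20 = 46 xor 20 = 66
byte 6: (b8 xor 2d) xor 47 = 95 xor 47 = d2
byte 7: (20 xor fc) xor 45 = dc xor 45 = 99
byte 8: (05 xor c6) xor 54 = c3 xor 54 = 97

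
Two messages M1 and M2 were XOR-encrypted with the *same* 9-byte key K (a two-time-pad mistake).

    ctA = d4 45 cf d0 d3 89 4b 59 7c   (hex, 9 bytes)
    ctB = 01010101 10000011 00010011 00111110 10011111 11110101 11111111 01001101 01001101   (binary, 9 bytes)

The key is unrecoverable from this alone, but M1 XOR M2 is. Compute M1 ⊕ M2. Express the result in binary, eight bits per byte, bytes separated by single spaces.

ctA ⊕ ctB = (M1 ⊕ K) ⊕ (M2 ⊕ K) = M1 ⊕ M2 — the shared key cancels under XOR.
11010100 ⊕ 01010101 = 10000001
01000101 ⊕ 10000011 = 11000110
11001111 ⊕ 00010011 = 11011100
11010000 ⊕ 00111110 = 11101110
11010011 ⊕ 10011111 = 01001100
10001001 ⊕ 11110101 = 01111100
01001011 ⊕ 11111111 = 10110100
01011001 ⊕ 01001101 = 00010100
01111100 ⊕ 01001101 = 00110001

10000001 11000110 11011100 11101110 01001100 01111100 10110100 00010100 00110001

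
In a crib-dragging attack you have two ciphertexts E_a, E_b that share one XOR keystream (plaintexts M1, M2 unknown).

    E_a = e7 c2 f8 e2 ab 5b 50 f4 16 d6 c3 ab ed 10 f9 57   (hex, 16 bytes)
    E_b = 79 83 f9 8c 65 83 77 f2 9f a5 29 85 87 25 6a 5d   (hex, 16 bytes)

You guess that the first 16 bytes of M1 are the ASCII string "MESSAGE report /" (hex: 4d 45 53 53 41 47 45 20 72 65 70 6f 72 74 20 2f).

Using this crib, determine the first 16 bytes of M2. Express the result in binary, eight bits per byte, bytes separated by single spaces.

First, E_a ⊕ E_b = (M1 ⊕ K) ⊕ (M2 ⊕ K) = M1 ⊕ M2, so the key drops out. Then M2 = (M1 ⊕ M2) ⊕ M1 over the first 16 bytes.
byte 0: (e7 xor 79) xor 4d = 9e xor 4d = d3
byte 1: (c2 xor 83) xor 45 = 41 xor 45 = 04
byte 2: (f8 xor f9) xor 53 = 01 xor 53 = 52
byte 3: (e2 xor 8c) xor 53 = 6e xor 53 = 3d
byte 4: (ab xor 65) xor 41 = ce xor 41 = 8f
byte 5: (5b xor 83) xor 47 = d8 xor 47 = 9f
byte 6: (50 xor 77) xor 45 = 27 xor 45 = 62
byte 7: (f4 xor f2) xor 20 = 06 xor 20 = 26
byte 8: (16 xor 9f) xor 72 = 89 xor 72 = fb
byte 9: (d6 xor a5) xor 65 = 73 xor 65 = 16
byte 10: (c3 xor 29) xor 70 = ea xor 70 = 9a
byte 11: (ab xor 85) xor 6f = 2e xor 6f = 41
byte 12: (ed xor 87) xor 72 = 6a xor 72 = 18
byte 13: (10 xor 25) xor 74 = 35 xor 74 = 41
byte 14: (f9 xor 6a) xor 20 = 93 xor 20 = b3
byte 15: (57 xor 5d) xor 2f = 0a xor 2f = 25

11010011 00000100 01010010 00111101 10001111 10011111 01100010 00100110 11111011 00010110 10011010 01000001 00011000 01000001 10110011 00100101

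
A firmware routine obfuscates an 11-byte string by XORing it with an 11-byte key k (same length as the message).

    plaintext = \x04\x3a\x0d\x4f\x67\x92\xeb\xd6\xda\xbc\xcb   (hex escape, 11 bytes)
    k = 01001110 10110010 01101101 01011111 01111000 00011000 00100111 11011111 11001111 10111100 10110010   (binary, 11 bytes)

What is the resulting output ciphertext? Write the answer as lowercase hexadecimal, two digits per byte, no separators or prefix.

4a8860101f8acc09150079

XOR is its own inverse, so applying the key byte-wise gives the result directly.
00000100 XOR 01001110 = 01001010
00111010 XOR 10110010 = 10001000
00001101 XOR 01101101 = 01100000
01001111 XOR 01011111 = 00010000
01100111 XOR 01111000 = 00011111
10010010 XOR 00011000 = 10001010
11101011 XOR 00100111 = 11001100
11010110 XOR 11011111 = 00001001
11011010 XOR 11001111 = 00010101
10111100 XOR 10111100 = 00000000
11001011 XOR 10110010 = 01111001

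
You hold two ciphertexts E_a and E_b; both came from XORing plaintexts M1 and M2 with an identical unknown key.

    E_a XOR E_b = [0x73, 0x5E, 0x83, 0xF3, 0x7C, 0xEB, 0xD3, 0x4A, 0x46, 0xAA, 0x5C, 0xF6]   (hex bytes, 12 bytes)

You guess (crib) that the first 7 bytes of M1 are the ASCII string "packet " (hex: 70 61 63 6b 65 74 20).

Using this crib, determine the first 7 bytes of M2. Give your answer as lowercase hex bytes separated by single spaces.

03 3f e0 98 19 9f f3

Since E_a ⊕ E_b = M1 ⊕ M2, XORing with the guessed M1 bytes yields the corresponding M2 bytes: M2 = (E_a ⊕ E_b) ⊕ M1.
byte 0: 01110011 ⊕ 01110000 = 00000011
byte 1: 01011110 ⊕ 01100001 = 00111111
byte 2: 10000011 ⊕ 01100011 = 11100000
byte 3: 11110011 ⊕ 01101011 = 10011000
byte 4: 01111100 ⊕ 01100101 = 00011001
byte 5: 11101011 ⊕ 01110100 = 10011111
byte 6: 11010011 ⊕ 00100000 = 11110011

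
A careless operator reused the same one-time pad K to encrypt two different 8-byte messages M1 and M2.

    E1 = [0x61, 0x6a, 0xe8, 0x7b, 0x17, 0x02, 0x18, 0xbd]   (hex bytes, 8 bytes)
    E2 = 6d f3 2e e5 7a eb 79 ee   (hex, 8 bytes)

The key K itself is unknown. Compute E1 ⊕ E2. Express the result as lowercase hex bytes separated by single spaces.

E1 ⊕ E2 = (M1 ⊕ K) ⊕ (M2 ⊕ K) = M1 ⊕ M2 — the shared key cancels under XOR.
byte 0: 61 ^ 6d = 0c
byte 1: 6a ^ f3 = 99
byte 2: e8 ^ 2e = c6
byte 3: 7b ^ e5 = 9e
byte 4: 17 ^ 7a = 6d
byte 5: 02 ^ eb = e9
byte 6: 18 ^ 79 = 61
byte 7: bd ^ ee = 53

0c 99 c6 9e 6d e9 61 53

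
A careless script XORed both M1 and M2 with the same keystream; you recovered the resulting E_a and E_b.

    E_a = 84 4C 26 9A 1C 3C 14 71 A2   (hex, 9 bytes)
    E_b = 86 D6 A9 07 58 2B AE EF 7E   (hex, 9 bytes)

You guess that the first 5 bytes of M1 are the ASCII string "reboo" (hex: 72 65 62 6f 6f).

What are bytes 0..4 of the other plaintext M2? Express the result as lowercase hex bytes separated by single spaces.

70 ff ed f2 2b

First, E_a ⊕ E_b = (M1 ⊕ K) ⊕ (M2 ⊕ K) = M1 ⊕ M2, so the key drops out. Then M2 = (M1 ⊕ M2) ⊕ M1 over the first 5 bytes.
byte 0: (84 XOR 86) XOR 72 = 02 XOR 72 = 70
byte 1: (4c XOR d6) XOR 65 = 9a XOR 65 = ff
byte 2: (26 XOR a9) XOR 62 = 8f XOR 62 = ed
byte 3: (9a XOR 07) XOR 6f = 9d XOR 6f = f2
byte 4: (1c XOR 58) XOR 6f = 44 XOR 6f = 2b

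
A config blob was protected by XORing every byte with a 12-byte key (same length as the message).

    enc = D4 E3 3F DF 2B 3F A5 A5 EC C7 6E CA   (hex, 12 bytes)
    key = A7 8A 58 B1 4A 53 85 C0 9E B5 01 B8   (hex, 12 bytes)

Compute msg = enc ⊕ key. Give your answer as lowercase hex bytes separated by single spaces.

11010100 ^ 10100111 = 01110011
11100011 ^ 10001010 = 01101001
00111111 ^ 01011000 = 01100111
11011111 ^ 10110001 = 01101110
00101011 ^ 01001010 = 01100001
00111111 ^ 01010011 = 01101100
10100101 ^ 10000101 = 00100000
10100101 ^ 11000000 = 01100101
11101100 ^ 10011110 = 01110010
11000111 ^ 10110101 = 01110010
01101110 ^ 00000001 = 01101111
11001010 ^ 10111000 = 01110010

73 69 67 6e 61 6c 20 65 72 72 6f 72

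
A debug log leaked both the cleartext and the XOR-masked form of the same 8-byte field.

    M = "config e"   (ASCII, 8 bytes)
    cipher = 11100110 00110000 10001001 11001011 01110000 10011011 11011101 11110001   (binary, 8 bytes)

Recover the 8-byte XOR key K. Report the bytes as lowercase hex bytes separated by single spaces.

Since cipher = M ⊕ K, XORing both sides with M gives K = M ⊕ cipher.
63 xor e6 = 85
6f xor 30 = 5f
6e xor 89 = e7
66 xor cb = ad
69 xor 70 = 19
67 xor 9b = fc
20 xor dd = fd
65 xor f1 = 94

85 5f e7 ad 19 fc fd 94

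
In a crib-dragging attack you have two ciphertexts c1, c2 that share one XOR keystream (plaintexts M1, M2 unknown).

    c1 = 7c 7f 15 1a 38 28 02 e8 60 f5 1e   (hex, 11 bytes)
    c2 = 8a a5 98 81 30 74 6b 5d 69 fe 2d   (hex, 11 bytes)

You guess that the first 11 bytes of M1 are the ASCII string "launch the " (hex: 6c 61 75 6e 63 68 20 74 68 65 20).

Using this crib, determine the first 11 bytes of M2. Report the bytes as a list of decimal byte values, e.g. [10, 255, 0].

First, c1 ⊕ c2 = (M1 ⊕ K) ⊕ (M2 ⊕ K) = M1 ⊕ M2, so the key drops out. Then M2 = (M1 ⊕ M2) ⊕ M1 over the first 11 bytes.
byte 0: (7c ⊕ 8a) ⊕ 6c = f6 ⊕ 6c = 9a
byte 1: (7f ⊕ a5) ⊕ 61 = da ⊕ 61 = bb
byte 2: (15 ⊕ 98) ⊕ 75 = 8d ⊕ 75 = f8
byte 3: (1a ⊕ 81) ⊕ 6e = 9b ⊕ 6e = f5
byte 4: (38 ⊕ 30) ⊕ 63 = 08 ⊕ 63 = 6b
byte 5: (28 ⊕ 74) ⊕ 68 = 5c ⊕ 68 = 34
byte 6: (02 ⊕ 6b) ⊕ 20 = 69 ⊕ 20 = 49
byte 7: (e8 ⊕ 5d) ⊕ 74 = b5 ⊕ 74 = c1
byte 8: (60 ⊕ 69) ⊕ 68 = 09 ⊕ 68 = 61
byte 9: (f5 ⊕ fe) ⊕ 65 = 0b ⊕ 65 = 6e
byte 10: (1e ⊕ 2d) ⊕ 20 = 33 ⊕ 20 = 13

[154, 187, 248, 245, 107, 52, 73, 193, 97, 110, 19]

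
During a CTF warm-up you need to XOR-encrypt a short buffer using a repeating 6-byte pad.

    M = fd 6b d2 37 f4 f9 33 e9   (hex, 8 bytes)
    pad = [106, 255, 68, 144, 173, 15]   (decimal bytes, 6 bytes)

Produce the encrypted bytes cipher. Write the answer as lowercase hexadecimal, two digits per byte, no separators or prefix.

The 6-byte key repeats, so the effective keystream is 6a ff 44 90 ad 0f 6a ff.
byte 0: fd xor 6a = 97
byte 1: 6b xor ff = 94
byte 2: d2 xor 44 = 96
byte 3: 37 xor 90 = a7
byte 4: f4 xor ad = 59
byte 5: f9 xor 0f = f6
byte 6: 33 xor 6a = 59
byte 7: e9 xor ff = 16

979496a759f65916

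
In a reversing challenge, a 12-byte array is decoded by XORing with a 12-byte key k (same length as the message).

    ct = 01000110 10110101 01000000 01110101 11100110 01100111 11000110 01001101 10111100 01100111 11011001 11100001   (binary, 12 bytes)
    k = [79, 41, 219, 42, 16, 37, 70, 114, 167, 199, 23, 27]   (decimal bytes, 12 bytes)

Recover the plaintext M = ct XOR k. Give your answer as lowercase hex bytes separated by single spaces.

XOR is its own inverse, so applying the key byte-wise gives the result directly.
46 xor 4f = 09
b5 xor 29 = 9c
40 xor db = 9b
75 xor 2a = 5f
e6 xor 10 = f6
67 xor 25 = 42
c6 xor 46 = 80
4d xor 72 = 3f
bc xor a7 = 1b
67 xor c7 = a0
d9 xor 17 = ce
e1 xor 1b = fa

09 9c 9b 5f f6 42 80 3f 1b a0 ce fa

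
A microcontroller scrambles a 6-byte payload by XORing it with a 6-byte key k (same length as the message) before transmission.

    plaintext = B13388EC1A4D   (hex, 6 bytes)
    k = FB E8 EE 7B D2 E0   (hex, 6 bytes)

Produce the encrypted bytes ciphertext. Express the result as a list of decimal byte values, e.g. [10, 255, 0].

[74, 219, 102, 151, 200, 173]

byte 0: 10110001 ⊕ 11111011 = 01001010
byte 1: 00110011 ⊕ 11101000 = 11011011
byte 2: 10001000 ⊕ 11101110 = 01100110
byte 3: 11101100 ⊕ 01111011 = 10010111
byte 4: 00011010 ⊕ 11010010 = 11001000
byte 5: 01001101 ⊕ 11100000 = 10101101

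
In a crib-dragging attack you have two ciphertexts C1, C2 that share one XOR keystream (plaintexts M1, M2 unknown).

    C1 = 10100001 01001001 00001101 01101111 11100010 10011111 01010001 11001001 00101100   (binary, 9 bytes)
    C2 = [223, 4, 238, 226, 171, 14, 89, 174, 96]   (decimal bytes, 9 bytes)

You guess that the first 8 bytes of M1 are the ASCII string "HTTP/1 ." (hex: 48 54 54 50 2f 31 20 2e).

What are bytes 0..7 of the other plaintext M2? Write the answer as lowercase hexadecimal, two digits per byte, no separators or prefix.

First, C1 ⊕ C2 = (M1 ⊕ K) ⊕ (M2 ⊕ K) = M1 ⊕ M2, so the key drops out. Then M2 = (M1 ⊕ M2) ⊕ M1 over the first 8 bytes.
byte 0: (a1 xor df) xor 48 = 7e xor 48 = 36
byte 1: (49 xor 04) xor 54 = 4d xor 54 = 19
byte 2: (0d xor ee) xor 54 = e3 xor 54 = b7
byte 3: (6f xor e2) xor 50 = 8d xor 50 = dd
byte 4: (e2 xor ab) xor 2f = 49 xor 2f = 66
byte 5: (9f xor 0e) xor 31 = 91 xor 31 = a0
byte 6: (51 xor 59) xor 20 = 08 xor 20 = 28
byte 7: (c9 xor ae) xor 2e = 67 xor 2e = 49

3619b7dd66a02849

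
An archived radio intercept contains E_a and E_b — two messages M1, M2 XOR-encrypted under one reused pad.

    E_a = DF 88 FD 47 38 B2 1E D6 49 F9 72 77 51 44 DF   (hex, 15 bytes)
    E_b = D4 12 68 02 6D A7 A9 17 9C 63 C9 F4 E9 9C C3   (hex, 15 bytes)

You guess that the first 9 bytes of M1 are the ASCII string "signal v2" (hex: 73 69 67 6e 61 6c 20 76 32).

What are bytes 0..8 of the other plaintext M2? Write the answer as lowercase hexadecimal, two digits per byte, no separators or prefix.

78f3f22b347997b7e7

First, E_a ⊕ E_b = (M1 ⊕ K) ⊕ (M2 ⊕ K) = M1 ⊕ M2, so the key drops out. Then M2 = (M1 ⊕ M2) ⊕ M1 over the first 9 bytes.
byte 0: (df xor d4) xor 73 = 0b xor 73 = 78
byte 1: (88 xor 12) xor 69 = 9a xor 69 = f3
byte 2: (fd xor 68) xor 67 = 95 xor 67 = f2
byte 3: (47 xor 02) xor 6e = 45 xor 6e = 2b
byte 4: (38 xor 6d) xor 61 = 55 xor 61 = 34
byte 5: (b2 xor a7) xor 6c = 15 xor 6c = 79
byte 6: (1e xor a9) xor 20 = b7 xor 20 = 97
byte 7: (d6 xor 17) xor 76 = c1 xor 76 = b7
byte 8: (49 xor 9c) xor 32 = d5 xor 32 = e7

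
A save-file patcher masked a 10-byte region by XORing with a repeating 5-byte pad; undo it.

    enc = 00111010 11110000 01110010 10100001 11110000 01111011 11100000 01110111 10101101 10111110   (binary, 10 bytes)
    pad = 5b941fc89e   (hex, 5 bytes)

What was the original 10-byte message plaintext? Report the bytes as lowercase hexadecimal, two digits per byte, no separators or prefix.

61646d696e2074686520

The 5-byte key repeats, so the effective keystream is 5b 94 1f c8 9e 5b 94 1f c8 9e.
byte 0: 3a XOR 5b = 61
byte 1: f0 XOR 94 = 64
byte 2: 72 XOR 1f = 6d
byte 3: a1 XOR c8 = 69
byte 4: f0 XOR 9e = 6e
byte 5: 7b XOR 5b = 20
byte 6: e0 XOR 94 = 74
byte 7: 77 XOR 1f = 68
byte 8: ad XOR c8 = 65
byte 9: be XOR 9e = 20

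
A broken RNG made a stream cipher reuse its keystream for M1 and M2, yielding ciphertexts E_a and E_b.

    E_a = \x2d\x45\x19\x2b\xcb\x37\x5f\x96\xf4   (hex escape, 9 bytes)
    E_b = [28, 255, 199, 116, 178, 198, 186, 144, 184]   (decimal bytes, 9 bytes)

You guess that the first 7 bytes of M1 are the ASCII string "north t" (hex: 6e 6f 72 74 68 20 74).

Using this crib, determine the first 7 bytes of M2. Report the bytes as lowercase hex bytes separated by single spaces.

5f d5 ac 2b 11 d1 91

First, E_a ⊕ E_b = (M1 ⊕ K) ⊕ (M2 ⊕ K) = M1 ⊕ M2, so the key drops out. Then M2 = (M1 ⊕ M2) ⊕ M1 over the first 7 bytes.
byte 0: (2d xor 1c) xor 6e = 31 xor 6e = 5f
byte 1: (45 xor ff) xor 6f = ba xor 6f = d5
byte 2: (19 xor c7) xor 72 = de xor 72 = ac
byte 3: (2b xor 74) xor 74 = 5f xor 74 = 2b
byte 4: (cb xor b2) xor 68 = 79 xor 68 = 11
byte 5: (37 xor c6) xor 20 = f1 xor 20 = d1
byte 6: (5f xor ba) xor 74 = e5 xor 74 = 91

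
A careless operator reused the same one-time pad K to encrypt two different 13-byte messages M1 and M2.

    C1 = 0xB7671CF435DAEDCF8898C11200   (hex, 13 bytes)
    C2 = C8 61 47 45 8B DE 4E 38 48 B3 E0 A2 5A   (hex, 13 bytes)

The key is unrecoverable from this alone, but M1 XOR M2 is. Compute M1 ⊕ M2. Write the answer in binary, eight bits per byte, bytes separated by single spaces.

C1 ⊕ C2 = (M1 ⊕ K) ⊕ (M2 ⊕ K) = M1 ⊕ M2 — the shared key cancels under XOR.
b7 xor c8 = 7f
67 xor 61 = 06
1c xor 47 = 5b
f4 xor 45 = b1
35 xor 8b = be
da xor de = 04
ed xor 4e = a3
cf xor 38 = f7
88 xor 48 = c0
98 xor b3 = 2b
c1 xor e0 = 21
12 xor a2 = b0
00 xor 5a = 5a

01111111 00000110 01011011 10110001 10111110 00000100 10100011 11110111 11000000 00101011 00100001 10110000 01011010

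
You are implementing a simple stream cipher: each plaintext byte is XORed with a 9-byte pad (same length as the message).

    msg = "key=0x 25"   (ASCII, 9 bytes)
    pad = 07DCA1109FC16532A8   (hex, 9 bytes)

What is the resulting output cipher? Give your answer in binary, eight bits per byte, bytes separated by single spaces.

01101100 10111001 11011000 00101101 10101111 10111001 01000101 00000000 10011101

XOR is its own inverse, so applying the key byte-wise gives the result directly.
6b ^ 07 = 6c
65 ^ dc = b9
79 ^ a1 = d8
3d ^ 10 = 2d
30 ^ 9f = af
78 ^ c1 = b9
20 ^ 65 = 45
32 ^ 32 = 00
35 ^ a8 = 9d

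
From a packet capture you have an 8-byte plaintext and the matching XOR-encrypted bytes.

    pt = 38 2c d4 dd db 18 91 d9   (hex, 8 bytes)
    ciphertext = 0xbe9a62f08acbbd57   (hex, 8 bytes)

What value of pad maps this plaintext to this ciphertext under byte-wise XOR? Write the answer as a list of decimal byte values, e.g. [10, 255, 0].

Since ciphertext = pt ⊕ pad, XORing both sides with pt gives pad = pt ⊕ ciphertext.
byte 0: 38 xor be = 86
byte 1: 2c xor 9a = b6
byte 2: d4 xor 62 = b6
byte 3: dd xor f0 = 2d
byte 4: db xor 8a = 51
byte 5: 18 xor cb = d3
byte 6: 91 xor bd = 2c
byte 7: d9 xor 57 = 8e

[134, 182, 182, 45, 81, 211, 44, 142]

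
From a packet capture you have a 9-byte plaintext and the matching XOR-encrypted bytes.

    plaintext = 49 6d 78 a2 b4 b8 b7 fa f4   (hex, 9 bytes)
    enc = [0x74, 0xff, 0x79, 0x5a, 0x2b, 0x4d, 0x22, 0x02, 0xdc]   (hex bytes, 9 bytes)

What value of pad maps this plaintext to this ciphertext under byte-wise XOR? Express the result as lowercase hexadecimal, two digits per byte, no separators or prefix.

Since enc = plaintext ⊕ pad, XORing both sides with plaintext gives pad = plaintext ⊕ enc.
49 xor 74 = 3d
6d xor ff = 92
78 xor 79 = 01
a2 xor 5a = f8
b4 xor 2b = 9f
b8 xor 4d = f5
b7 xor 22 = 95
fa xor 02 = f8
f4 xor dc = 28

3d9201f89ff595f828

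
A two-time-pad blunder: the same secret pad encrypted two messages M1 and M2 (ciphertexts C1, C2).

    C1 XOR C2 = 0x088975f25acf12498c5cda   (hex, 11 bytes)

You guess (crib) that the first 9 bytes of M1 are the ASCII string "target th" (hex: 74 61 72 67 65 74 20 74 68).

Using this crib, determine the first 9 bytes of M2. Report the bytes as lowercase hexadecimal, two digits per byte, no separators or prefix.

Since C1 ⊕ C2 = M1 ⊕ M2, XORing with the guessed M1 bytes yields the corresponding M2 bytes: M2 = (C1 ⊕ C2) ⊕ M1.
08 ⊕ 74 = 7c
89 ⊕ 61 = e8
75 ⊕ 72 = 07
f2 ⊕ 67 = 95
5a ⊕ 65 = 3f
cf ⊕ 74 = bb
12 ⊕ 20 = 32
49 ⊕ 74 = 3d
8c ⊕ 68 = e4

7ce807953fbb323de4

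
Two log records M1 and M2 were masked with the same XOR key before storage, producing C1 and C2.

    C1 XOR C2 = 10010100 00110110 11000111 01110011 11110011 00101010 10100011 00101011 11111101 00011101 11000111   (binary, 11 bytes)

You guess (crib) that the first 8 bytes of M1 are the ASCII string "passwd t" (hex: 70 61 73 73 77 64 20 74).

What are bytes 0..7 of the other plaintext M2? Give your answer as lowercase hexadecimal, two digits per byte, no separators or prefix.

e457b400844e835f

Since C1 ⊕ C2 = M1 ⊕ M2, XORing with the guessed M1 bytes yields the corresponding M2 bytes: M2 = (C1 ⊕ C2) ⊕ M1.
94 XOR 70 = e4
36 XOR 61 = 57
c7 XOR 73 = b4
73 XOR 73 = 00
f3 XOR 77 = 84
2a XOR 64 = 4e
a3 XOR 20 = 83
2b XOR 74 = 5f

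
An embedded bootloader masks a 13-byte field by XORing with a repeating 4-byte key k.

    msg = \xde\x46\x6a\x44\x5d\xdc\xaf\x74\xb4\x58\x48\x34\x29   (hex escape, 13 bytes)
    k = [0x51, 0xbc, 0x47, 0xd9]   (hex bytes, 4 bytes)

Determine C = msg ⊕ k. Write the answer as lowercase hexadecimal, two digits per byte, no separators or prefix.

The 4-byte key repeats, so the effective keystream is 51 bc 47 d9 51 bc 47 d9 51 bc 47 d9 51.
byte 0: de ^ 51 = 8f
byte 1: 46 ^ bc = fa
byte 2: 6a ^ 47 = 2d
byte 3: 44 ^ d9 = 9d
byte 4: 5d ^ 51 = 0c
byte 5: dc ^ bc = 60
byte 6: af ^ 47 = e8
byte 7: 74 ^ d9 = ad
byte 8: b4 ^ 51 = e5
byte 9: 58 ^ bc = e4
byte 10: 48 ^ 47 = 0f
byte 11: 34 ^ d9 = ed
byte 12: 29 ^ 51 = 78

8ffa2d9d0c60e8ade5e40fed78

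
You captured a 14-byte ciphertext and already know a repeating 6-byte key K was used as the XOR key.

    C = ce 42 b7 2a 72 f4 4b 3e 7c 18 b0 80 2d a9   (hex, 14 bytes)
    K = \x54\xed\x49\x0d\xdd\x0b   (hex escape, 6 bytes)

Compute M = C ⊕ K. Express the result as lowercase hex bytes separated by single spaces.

The 6-byte key repeats, so the effective keystream is 54 ed 49 0d dd 0b 54 ed 49 0d dd 0b 54 ed.
byte 0: ce XOR 54 = 9a
byte 1: 42 XOR ed = af
byte 2: b7 XOR 49 = fe
byte 3: 2a XOR 0d = 27
byte 4: 72 XOR dd = af
byte 5: f4 XOR 0b = ff
byte 6: 4b XOR 54 = 1f
byte 7: 3e XOR ed = d3
byte 8: 7c XOR 49 = 35
byte 9: 18 XOR 0d = 15
byte 10: b0 XOR dd = 6d
byte 11: 80 XOR 0b = 8b
byte 12: 2d XOR 54 = 79
byte 13: a9 XOR ed = 44

9a af fe 27 af ff 1f d3 35 15 6d 8b 79 44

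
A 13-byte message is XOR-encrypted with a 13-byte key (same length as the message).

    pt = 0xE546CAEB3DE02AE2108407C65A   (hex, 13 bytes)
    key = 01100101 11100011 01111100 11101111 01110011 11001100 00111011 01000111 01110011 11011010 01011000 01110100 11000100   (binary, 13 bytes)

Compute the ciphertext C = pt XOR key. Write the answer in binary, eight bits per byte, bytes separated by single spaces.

10000000 10100101 10110110 00000100 01001110 00101100 00010001 10100101 01100011 01011110 01011111 10110010 10011110

e5 ^ 65 = 80
46 ^ e3 = a5
ca ^ 7c = b6
eb ^ ef = 04
3d ^ 73 = 4e
e0 ^ cc = 2c
2a ^ 3b = 11
e2 ^ 47 = a5
10 ^ 73 = 63
84 ^ da = 5e
07 ^ 58 = 5f
c6 ^ 74 = b2
5a ^ c4 = 9e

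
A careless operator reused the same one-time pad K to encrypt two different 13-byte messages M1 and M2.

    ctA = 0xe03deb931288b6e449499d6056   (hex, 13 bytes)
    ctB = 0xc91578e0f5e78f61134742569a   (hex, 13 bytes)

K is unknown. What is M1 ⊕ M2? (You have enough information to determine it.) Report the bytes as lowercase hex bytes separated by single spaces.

29 28 93 73 e7 6f 39 85 5a 0e df 36 cc

ctA ⊕ ctB = (M1 ⊕ K) ⊕ (M2 ⊕ K) = M1 ⊕ M2 — the shared key cancels under XOR.
e0 ^ c9 = 29
3d ^ 15 = 28
eb ^ 78 = 93
93 ^ e0 = 73
12 ^ f5 = e7
88 ^ e7 = 6f
b6 ^ 8f = 39
e4 ^ 61 = 85
49 ^ 13 = 5a
49 ^ 47 = 0e
9d ^ 42 = df
60 ^ 56 = 36
56 ^ 9a = cc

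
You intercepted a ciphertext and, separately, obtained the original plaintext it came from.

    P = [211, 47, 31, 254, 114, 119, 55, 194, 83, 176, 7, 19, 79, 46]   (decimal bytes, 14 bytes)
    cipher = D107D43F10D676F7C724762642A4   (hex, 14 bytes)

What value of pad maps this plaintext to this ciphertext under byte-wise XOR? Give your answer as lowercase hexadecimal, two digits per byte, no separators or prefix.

0228cbc162a14135949471350d8a

Since cipher = P ⊕ pad, XORing both sides with P gives pad = P ⊕ cipher.
d3 ⊕ d1 = 02
2f ⊕ 07 = 28
1f ⊕ d4 = cb
fe ⊕ 3f = c1
72 ⊕ 10 = 62
77 ⊕ d6 = a1
37 ⊕ 76 = 41
c2 ⊕ f7 = 35
53 ⊕ c7 = 94
b0 ⊕ 24 = 94
07 ⊕ 76 = 71
13 ⊕ 26 = 35
4f ⊕ 42 = 0d
2e ⊕ a4 = 8a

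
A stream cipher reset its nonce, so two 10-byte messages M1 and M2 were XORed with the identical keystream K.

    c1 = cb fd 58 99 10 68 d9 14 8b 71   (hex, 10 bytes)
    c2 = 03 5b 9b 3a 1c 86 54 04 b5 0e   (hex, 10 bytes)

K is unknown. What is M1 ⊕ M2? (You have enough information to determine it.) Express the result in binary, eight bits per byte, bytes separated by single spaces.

c1 ⊕ c2 = (M1 ⊕ K) ⊕ (M2 ⊕ K) = M1 ⊕ M2 — the shared key cancels under XOR.
11001011 ⊕ 00000011 = 11001000
11111101 ⊕ 01011011 = 10100110
01011000 ⊕ 10011011 = 11000011
10011001 ⊕ 00111010 = 10100011
00010000 ⊕ 00011100 = 00001100
01101000 ⊕ 10000110 = 11101110
11011001 ⊕ 01010100 = 10001101
00010100 ⊕ 00000100 = 00010000
10001011 ⊕ 10110101 = 00111110
01110001 ⊕ 00001110 = 01111111

11001000 10100110 11000011 10100011 00001100 11101110 10001101 00010000 00111110 01111111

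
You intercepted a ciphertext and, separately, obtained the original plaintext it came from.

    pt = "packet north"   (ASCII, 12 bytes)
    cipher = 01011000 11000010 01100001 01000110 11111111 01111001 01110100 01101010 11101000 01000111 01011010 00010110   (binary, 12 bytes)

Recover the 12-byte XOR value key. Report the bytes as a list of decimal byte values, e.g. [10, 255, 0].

Since cipher = pt ⊕ key, XORing both sides with pt gives key = pt ⊕ cipher.
byte 0: 112 XOR  88 =  40
byte 1:  97 XOR 194 = 163
byte 2:  99 XOR  97 =   2
byte 3: 107 XOR  70 =  45
byte 4: 101 XOR 255 = 154
byte 5: 116 XOR 121 =  13
byte 6:  32 XOR 116 =  84
byte 7: 110 XOR 106 =   4
byte 8: 111 XOR 232 = 135
byte 9: 114 XOR  71 =  53
byte 10: 116 XOR  90 =  46
byte 11: 104 XOR  22 = 126

[40, 163, 2, 45, 154, 13, 84, 4, 135, 53, 46, 126]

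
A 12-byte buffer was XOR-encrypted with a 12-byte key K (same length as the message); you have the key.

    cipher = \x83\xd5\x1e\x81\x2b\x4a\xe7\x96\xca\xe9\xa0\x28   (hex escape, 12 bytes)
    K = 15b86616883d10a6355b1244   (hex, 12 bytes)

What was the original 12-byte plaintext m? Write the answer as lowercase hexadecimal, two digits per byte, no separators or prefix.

byte 0: 131 ^  21 = 150
byte 1: 213 ^ 184 = 109
byte 2:  30 ^ 102 = 120
byte 3: 129 ^  22 = 151
byte 4:  43 ^ 136 = 163
byte 5:  74 ^  61 = 119
byte 6: 231 ^  16 = 247
byte 7: 150 ^ 166 =  48
byte 8: 202 ^  53 = 255
byte 9: 233 ^  91 = 178
byte 10: 160 ^  18 = 178
byte 11:  40 ^  68 = 108

966d7897a377f730ffb2b26c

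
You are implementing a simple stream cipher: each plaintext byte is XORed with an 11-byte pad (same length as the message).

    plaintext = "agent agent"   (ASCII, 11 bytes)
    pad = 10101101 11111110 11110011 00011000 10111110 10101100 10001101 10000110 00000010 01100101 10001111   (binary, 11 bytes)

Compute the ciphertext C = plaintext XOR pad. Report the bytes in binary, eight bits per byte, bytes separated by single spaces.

11001100 10011001 10010110 01110110 11001010 10001100 11101100 11100001 01100111 00001011 11111011

XOR is its own inverse, so applying the key byte-wise gives the result directly.
byte 0: 61 xor ad = cc
byte 1: 67 xor fe = 99
byte 2: 65 xor f3 = 96
byte 3: 6e xor 18 = 76
byte 4: 74 xor be = ca
byte 5: 20 xor ac = 8c
byte 6: 61 xor 8d = ec
byte 7: 67 xor 86 = e1
byte 8: 65 xor 02 = 67
byte 9: 6e xor 65 = 0b
byte 10: 74 xor 8f = fb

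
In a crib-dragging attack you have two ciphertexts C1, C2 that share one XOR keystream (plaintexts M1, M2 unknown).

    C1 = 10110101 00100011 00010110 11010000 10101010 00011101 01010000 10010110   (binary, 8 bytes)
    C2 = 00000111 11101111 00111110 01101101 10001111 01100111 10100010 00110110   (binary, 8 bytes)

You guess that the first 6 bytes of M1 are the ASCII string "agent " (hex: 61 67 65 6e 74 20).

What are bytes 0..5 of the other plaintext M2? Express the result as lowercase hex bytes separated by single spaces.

d3 ab 4d d3 51 5a

First, C1 ⊕ C2 = (M1 ⊕ K) ⊕ (M2 ⊕ K) = M1 ⊕ M2, so the key drops out. Then M2 = (M1 ⊕ M2) ⊕ M1 over the first 6 bytes.
byte 0: (b5 ^ 07) ^ 61 = b2 ^ 61 = d3
byte 1: (23 ^ ef) ^ 67 = cc ^ 67 = ab
byte 2: (16 ^ 3e) ^ 65 = 28 ^ 65 = 4d
byte 3: (d0 ^ 6d) ^ 6e = bd ^ 6e = d3
byte 4: (aa ^ 8f) ^ 74 = 25 ^ 74 = 51
byte 5: (1d ^ 67) ^ 20 = 7a ^ 20 = 5a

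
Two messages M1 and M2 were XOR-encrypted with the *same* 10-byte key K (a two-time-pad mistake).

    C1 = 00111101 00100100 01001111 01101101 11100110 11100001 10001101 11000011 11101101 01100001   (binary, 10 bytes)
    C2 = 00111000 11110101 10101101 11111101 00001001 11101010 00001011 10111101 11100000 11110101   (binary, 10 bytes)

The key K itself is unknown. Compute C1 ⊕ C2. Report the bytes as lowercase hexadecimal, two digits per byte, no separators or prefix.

C1 ⊕ C2 = (M1 ⊕ K) ⊕ (M2 ⊕ K) = M1 ⊕ M2 — the shared key cancels under XOR.
byte 0: 00111101 ⊕ 00111000 = 00000101
byte 1: 00100100 ⊕ 11110101 = 11010001
byte 2: 01001111 ⊕ 10101101 = 11100010
byte 3: 01101101 ⊕ 11111101 = 10010000
byte 4: 11100110 ⊕ 00001001 = 11101111
byte 5: 11100001 ⊕ 11101010 = 00001011
byte 6: 10001101 ⊕ 00001011 = 10000110
byte 7: 11000011 ⊕ 10111101 = 01111110
byte 8: 11101101 ⊕ 11100000 = 00001101
byte 9: 01100001 ⊕ 11110101 = 10010100

05d1e290ef0b867e0d94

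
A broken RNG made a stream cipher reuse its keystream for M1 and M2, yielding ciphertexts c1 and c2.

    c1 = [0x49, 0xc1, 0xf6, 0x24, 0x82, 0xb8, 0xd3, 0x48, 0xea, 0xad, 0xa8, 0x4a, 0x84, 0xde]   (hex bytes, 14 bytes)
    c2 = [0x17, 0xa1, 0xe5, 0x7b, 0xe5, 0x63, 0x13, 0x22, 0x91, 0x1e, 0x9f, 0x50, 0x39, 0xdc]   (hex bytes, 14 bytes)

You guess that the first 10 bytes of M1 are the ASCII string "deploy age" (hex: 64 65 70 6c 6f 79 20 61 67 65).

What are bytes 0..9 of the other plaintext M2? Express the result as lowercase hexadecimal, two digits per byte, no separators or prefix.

First, c1 ⊕ c2 = (M1 ⊕ K) ⊕ (M2 ⊕ K) = M1 ⊕ M2, so the key drops out. Then M2 = (M1 ⊕ M2) ⊕ M1 over the first 10 bytes.
byte 0: (49 XOR 17) XOR 64 = 5e XOR 64 = 3a
byte 1: (c1 XOR a1) XOR 65 = 60 XOR 65 = 05
byte 2: (f6 XOR e5) XOR 70 = 13 XOR 70 = 63
byte 3: (24 XOR 7b) XOR 6c = 5f XOR 6c = 33
byte 4: (82 XOR e5) XOR 6f = 67 XOR 6f = 08
byte 5: (b8 XOR 63) XOR 79 = db XOR 79 = a2
byte 6: (d3 XOR 13) XOR 20 = c0 XOR 20 = e0
byte 7: (48 XOR 22) XOR 61 = 6a XOR 61 = 0b
byte 8: (ea XOR 91) XOR 67 = 7b XOR 67 = 1c
byte 9: (ad XOR 1e) XOR 65 = b3 XOR 65 = d6

3a05633308a2e00b1cd6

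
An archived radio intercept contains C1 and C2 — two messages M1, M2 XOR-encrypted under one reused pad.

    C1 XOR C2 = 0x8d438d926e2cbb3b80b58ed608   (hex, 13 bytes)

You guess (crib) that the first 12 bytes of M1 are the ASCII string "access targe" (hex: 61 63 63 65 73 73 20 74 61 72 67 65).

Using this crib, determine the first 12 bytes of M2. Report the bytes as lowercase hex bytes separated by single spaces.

ec 20 ee f7 1d 5f 9b 4f e1 c7 e9 b3

Since C1 ⊕ C2 = M1 ⊕ M2, XORing with the guessed M1 bytes yields the corresponding M2 bytes: M2 = (C1 ⊕ C2) ⊕ M1.
10001101 XOR 01100001 = 11101100
01000011 XOR 01100011 = 00100000
10001101 XOR 01100011 = 11101110
10010010 XOR 01100101 = 11110111
01101110 XOR 01110011 = 00011101
00101100 XOR 01110011 = 01011111
10111011 XOR 00100000 = 10011011
00111011 XOR 01110100 = 01001111
10000000 XOR 01100001 = 11100001
10110101 XOR 01110010 = 11000111
10001110 XOR 01100111 = 11101001
11010110 XOR 01100101 = 10110011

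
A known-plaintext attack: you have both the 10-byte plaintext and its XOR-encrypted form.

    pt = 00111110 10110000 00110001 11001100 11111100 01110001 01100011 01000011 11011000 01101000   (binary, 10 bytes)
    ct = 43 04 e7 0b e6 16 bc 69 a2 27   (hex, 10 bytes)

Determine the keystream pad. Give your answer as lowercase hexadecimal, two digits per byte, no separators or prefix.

Since ct = pt ⊕ pad, XORing both sides with pt gives pad = pt ⊕ ct.
byte 0: 00111110 xor 01000011 = 01111101
byte 1: 10110000 xor 00000100 = 10110100
byte 2: 00110001 xor 11100111 = 11010110
byte 3: 11001100 xor 00001011 = 11000111
byte 4: 11111100 xor 11100110 = 00011010
byte 5: 01110001 xor 00010110 = 01100111
byte 6: 01100011 xor 10111100 = 11011111
byte 7: 01000011 xor 01101001 = 00101010
byte 8: 11011000 xor 10100010 = 01111010
byte 9: 01101000 xor 00100111 = 01001111

7db4d6c71a67df2a7a4f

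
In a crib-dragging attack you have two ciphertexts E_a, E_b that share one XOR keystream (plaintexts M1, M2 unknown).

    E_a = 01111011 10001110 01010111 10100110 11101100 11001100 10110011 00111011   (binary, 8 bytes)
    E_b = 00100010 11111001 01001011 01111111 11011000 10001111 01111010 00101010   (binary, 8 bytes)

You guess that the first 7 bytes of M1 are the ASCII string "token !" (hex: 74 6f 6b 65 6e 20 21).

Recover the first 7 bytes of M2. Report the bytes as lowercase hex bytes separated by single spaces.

2d 18 77 bc 5a 63 e8

First, E_a ⊕ E_b = (M1 ⊕ K) ⊕ (M2 ⊕ K) = M1 ⊕ M2, so the key drops out. Then M2 = (M1 ⊕ M2) ⊕ M1 over the first 7 bytes.
byte 0: (7b XOR 22) XOR 74 = 59 XOR 74 = 2d
byte 1: (8e XOR f9) XOR 6f = 77 XOR 6f = 18
byte 2: (57 XOR 4b) XOR 6b = 1c XOR 6b = 77
byte 3: (a6 XOR 7f) XOR 65 = d9 XOR 65 = bc
byte 4: (ec XOR d8) XOR 6e = 34 XOR 6e = 5a
byte 5: (cc XOR 8f) XOR 20 = 43 XOR 20 = 63
byte 6: (b3 XOR 7a) XOR 21 = c9 XOR 21 = e8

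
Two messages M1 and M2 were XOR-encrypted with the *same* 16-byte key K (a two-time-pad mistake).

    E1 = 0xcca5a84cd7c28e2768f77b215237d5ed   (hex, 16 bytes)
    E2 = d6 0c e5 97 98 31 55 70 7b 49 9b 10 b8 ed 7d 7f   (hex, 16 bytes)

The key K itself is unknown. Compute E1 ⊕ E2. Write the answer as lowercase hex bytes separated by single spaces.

E1 ⊕ E2 = (M1 ⊕ K) ⊕ (M2 ⊕ K) = M1 ⊕ M2 — the shared key cancels under XOR.
204 XOR 214 =  26
165 XOR  12 = 169
168 XOR 229 =  77
 76 XOR 151 = 219
215 XOR 152 =  79
194 XOR  49 = 243
142 XOR  85 = 219
 39 XOR 112 =  87
104 XOR 123 =  19
247 XOR  73 = 190
123 XOR 155 = 224
 33 XOR  16 =  49
 82 XOR 184 = 234
 55 XOR 237 = 218
213 XOR 125 = 168
237 XOR 127 = 146

1a a9 4d db 4f f3 db 57 13 be e0 31 ea da a8 92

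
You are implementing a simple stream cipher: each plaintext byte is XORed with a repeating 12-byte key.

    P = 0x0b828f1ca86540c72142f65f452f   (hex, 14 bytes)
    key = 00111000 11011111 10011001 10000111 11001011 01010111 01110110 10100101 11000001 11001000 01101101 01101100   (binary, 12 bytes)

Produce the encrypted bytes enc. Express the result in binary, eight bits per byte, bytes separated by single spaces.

00110011 01011101 00010110 10011011 01100011 00110010 00110110 01100010 11100000 10001010 10011011 00110011 01111101 11110000

The 12-byte key repeats, so the effective keystream is 38 df 99 87 cb 57 76 a5 c1 c8 6d 6c 38 df.
byte 0: 0b xor 38 = 33
byte 1: 82 xor df = 5d
byte 2: 8f xor 99 = 16
byte 3: 1c xor 87 = 9b
byte 4: a8 xor cb = 63
byte 5: 65 xor 57 = 32
byte 6: 40 xor 76 = 36
byte 7: c7 xor a5 = 62
byte 8: 21 xor c1 = e0
byte 9: 42 xor c8 = 8a
byte 10: f6 xor 6d = 9b
byte 11: 5f xor 6c = 33
byte 12: 45 xor 38 = 7d
byte 13: 2f xor df = f0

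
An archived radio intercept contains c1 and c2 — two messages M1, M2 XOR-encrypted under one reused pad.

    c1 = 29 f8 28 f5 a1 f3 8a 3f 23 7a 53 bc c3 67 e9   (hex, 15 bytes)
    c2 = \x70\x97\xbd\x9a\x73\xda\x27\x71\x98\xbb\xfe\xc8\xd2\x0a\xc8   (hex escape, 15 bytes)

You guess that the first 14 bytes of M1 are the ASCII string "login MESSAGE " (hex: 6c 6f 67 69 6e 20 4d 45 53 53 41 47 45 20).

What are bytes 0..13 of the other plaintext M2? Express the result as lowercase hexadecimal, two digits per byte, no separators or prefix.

First, c1 ⊕ c2 = (M1 ⊕ K) ⊕ (M2 ⊕ K) = M1 ⊕ M2, so the key drops out. Then M2 = (M1 ⊕ M2) ⊕ M1 over the first 14 bytes.
byte 0: (29 ^ 70) ^ 6c = 59 ^ 6c = 35
byte 1: (f8 ^ 97) ^ 6f = 6f ^ 6f = 00
byte 2: (28 ^ bd) ^ 67 = 95 ^ 67 = f2
byte 3: (f5 ^ 9a) ^ 69 = 6f ^ 69 = 06
byte 4: (a1 ^ 73) ^ 6e = d2 ^ 6e = bc
byte 5: (f3 ^ da) ^ 20 = 29 ^ 20 = 09
byte 6: (8a ^ 27) ^ 4d = ad ^ 4d = e0
byte 7: (3f ^ 71) ^ 45 = 4e ^ 45 = 0b
byte 8: (23 ^ 98) ^ 53 = bb ^ 53 = e8
byte 9: (7a ^ bb) ^ 53 = c1 ^ 53 = 92
byte 10: (53 ^ fe) ^ 41 = ad ^ 41 = ec
byte 11: (bc ^ c8) ^ 47 = 74 ^ 47 = 33
byte 12: (c3 ^ d2) ^ 45 = 11 ^ 45 = 54
byte 13: (67 ^ 0a) ^ 20 = 6d ^ 20 = 4d

3500f206bc09e00be892ec33544d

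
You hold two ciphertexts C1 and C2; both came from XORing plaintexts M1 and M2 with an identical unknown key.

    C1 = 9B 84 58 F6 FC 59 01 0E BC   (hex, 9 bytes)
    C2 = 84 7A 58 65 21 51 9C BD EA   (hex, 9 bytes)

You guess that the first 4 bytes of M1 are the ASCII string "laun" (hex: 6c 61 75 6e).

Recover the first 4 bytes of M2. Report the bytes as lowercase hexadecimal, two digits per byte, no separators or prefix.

First, C1 ⊕ C2 = (M1 ⊕ K) ⊕ (M2 ⊕ K) = M1 ⊕ M2, so the key drops out. Then M2 = (M1 ⊕ M2) ⊕ M1 over the first 4 bytes.
byte 0: (9b ⊕ 84) ⊕ 6c = 1f ⊕ 6c = 73
byte 1: (84 ⊕ 7a) ⊕ 61 = fe ⊕ 61 = 9f
byte 2: (58 ⊕ 58) ⊕ 75 = 00 ⊕ 75 = 75
byte 3: (f6 ⊕ 65) ⊕ 6e = 93 ⊕ 6e = fd

739f75fd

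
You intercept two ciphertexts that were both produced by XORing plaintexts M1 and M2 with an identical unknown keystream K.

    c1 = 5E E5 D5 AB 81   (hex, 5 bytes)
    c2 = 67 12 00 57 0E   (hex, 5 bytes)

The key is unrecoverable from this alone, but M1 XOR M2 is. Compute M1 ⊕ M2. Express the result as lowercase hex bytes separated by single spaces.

c1 ⊕ c2 = (M1 ⊕ K) ⊕ (M2 ⊕ K) = M1 ⊕ M2 — the shared key cancels under XOR.
5e ^ 67 = 39
e5 ^ 12 = f7
d5 ^ 00 = d5
ab ^ 57 = fc
81 ^ 0e = 8f

39 f7 d5 fc 8f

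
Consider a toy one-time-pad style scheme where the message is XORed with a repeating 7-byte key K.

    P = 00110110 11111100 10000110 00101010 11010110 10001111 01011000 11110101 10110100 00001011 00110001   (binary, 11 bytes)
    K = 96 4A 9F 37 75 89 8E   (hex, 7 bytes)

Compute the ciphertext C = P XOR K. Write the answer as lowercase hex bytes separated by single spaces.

The 7-byte key repeats, so the effective keystream is 96 4a 9f 37 75 89 8e 96 4a 9f 37.
byte 0: 00110110 ^ 10010110 = 10100000
byte 1: 11111100 ^ 01001010 = 10110110
byte 2: 10000110 ^ 10011111 = 00011001
byte 3: 00101010 ^ 00110111 = 00011101
byte 4: 11010110 ^ 01110101 = 10100011
byte 5: 10001111 ^ 10001001 = 00000110
byte 6: 01011000 ^ 10001110 = 11010110
byte 7: 11110101 ^ 10010110 = 01100011
byte 8: 10110100 ^ 01001010 = 11111110
byte 9: 00001011 ^ 10011111 = 10010100
byte 10: 00110001 ^ 00110111 = 00000110

a0 b6 19 1d a3 06 d6 63 fe 94 06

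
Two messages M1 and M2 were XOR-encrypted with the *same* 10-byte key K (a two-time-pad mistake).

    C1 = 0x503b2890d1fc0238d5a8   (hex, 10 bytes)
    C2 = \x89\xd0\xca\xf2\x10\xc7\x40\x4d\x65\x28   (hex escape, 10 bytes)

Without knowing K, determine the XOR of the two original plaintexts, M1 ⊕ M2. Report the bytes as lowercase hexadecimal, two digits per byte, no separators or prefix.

C1 ⊕ C2 = (M1 ⊕ K) ⊕ (M2 ⊕ K) = M1 ⊕ M2 — the shared key cancels under XOR.
50 XOR 89 = d9
3b XOR d0 = eb
28 XOR ca = e2
90 XOR f2 = 62
d1 XOR 10 = c1
fc XOR c7 = 3b
02 XOR 40 = 42
38 XOR 4d = 75
d5 XOR 65 = b0
a8 XOR 28 = 80

d9ebe262c13b4275b080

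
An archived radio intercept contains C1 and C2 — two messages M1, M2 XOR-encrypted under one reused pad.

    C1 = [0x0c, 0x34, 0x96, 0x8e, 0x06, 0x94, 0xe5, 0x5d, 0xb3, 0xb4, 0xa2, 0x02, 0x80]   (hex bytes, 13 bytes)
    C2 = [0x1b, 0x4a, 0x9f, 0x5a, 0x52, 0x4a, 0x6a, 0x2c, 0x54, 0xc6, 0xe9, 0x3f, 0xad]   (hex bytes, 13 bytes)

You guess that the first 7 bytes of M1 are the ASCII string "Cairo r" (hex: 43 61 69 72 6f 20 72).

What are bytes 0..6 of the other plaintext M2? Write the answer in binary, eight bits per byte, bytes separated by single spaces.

01010100 00011111 01100000 10100110 00111011 11111110 11111101

First, C1 ⊕ C2 = (M1 ⊕ K) ⊕ (M2 ⊕ K) = M1 ⊕ M2, so the key drops out. Then M2 = (M1 ⊕ M2) ⊕ M1 over the first 7 bytes.
byte 0: (0c ⊕ 1b) ⊕ 43 = 17 ⊕ 43 = 54
byte 1: (34 ⊕ 4a) ⊕ 61 = 7e ⊕ 61 = 1f
byte 2: (96 ⊕ 9f) ⊕ 69 = 09 ⊕ 69 = 60
byte 3: (8e ⊕ 5a) ⊕ 72 = d4 ⊕ 72 = a6
byte 4: (06 ⊕ 52) ⊕ 6f = 54 ⊕ 6f = 3b
byte 5: (94 ⊕ 4a) ⊕ 20 = de ⊕ 20 = fe
byte 6: (e5 ⊕ 6a) ⊕ 72 = 8f ⊕ 72 = fd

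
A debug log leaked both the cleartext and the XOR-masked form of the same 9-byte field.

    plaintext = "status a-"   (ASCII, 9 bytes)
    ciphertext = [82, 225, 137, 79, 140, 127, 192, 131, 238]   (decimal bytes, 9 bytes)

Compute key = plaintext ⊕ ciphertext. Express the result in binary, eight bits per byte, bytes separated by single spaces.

Since ciphertext = plaintext ⊕ key, XORing both sides with plaintext gives key = plaintext ⊕ ciphertext.
73 ⊕ 52 = 21
74 ⊕ e1 = 95
61 ⊕ 89 = e8
74 ⊕ 4f = 3b
75 ⊕ 8c = f9
73 ⊕ 7f = 0c
20 ⊕ c0 = e0
61 ⊕ 83 = e2
2d ⊕ ee = c3

00100001 10010101 11101000 00111011 11111001 00001100 11100000 11100010 11000011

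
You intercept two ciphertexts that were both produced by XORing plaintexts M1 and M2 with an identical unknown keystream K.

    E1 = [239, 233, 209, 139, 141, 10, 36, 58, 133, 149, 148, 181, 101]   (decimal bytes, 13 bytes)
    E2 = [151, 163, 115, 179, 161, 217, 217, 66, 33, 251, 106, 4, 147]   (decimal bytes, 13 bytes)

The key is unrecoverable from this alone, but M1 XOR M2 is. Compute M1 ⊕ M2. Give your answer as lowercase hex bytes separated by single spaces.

78 4a a2 38 2c d3 fd 78 a4 6e fe b1 f6

E1 ⊕ E2 = (M1 ⊕ K) ⊕ (M2 ⊕ K) = M1 ⊕ M2 — the shared key cancels under XOR.
11101111 XOR 10010111 = 01111000
11101001 XOR 10100011 = 01001010
11010001 XOR 01110011 = 10100010
10001011 XOR 10110011 = 00111000
10001101 XOR 10100001 = 00101100
00001010 XOR 11011001 = 11010011
00100100 XOR 11011001 = 11111101
00111010 XOR 01000010 = 01111000
10000101 XOR 00100001 = 10100100
10010101 XOR 11111011 = 01101110
10010100 XOR 01101010 = 11111110
10110101 XOR 00000100 = 10110001
01100101 XOR 10010011 = 11110110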